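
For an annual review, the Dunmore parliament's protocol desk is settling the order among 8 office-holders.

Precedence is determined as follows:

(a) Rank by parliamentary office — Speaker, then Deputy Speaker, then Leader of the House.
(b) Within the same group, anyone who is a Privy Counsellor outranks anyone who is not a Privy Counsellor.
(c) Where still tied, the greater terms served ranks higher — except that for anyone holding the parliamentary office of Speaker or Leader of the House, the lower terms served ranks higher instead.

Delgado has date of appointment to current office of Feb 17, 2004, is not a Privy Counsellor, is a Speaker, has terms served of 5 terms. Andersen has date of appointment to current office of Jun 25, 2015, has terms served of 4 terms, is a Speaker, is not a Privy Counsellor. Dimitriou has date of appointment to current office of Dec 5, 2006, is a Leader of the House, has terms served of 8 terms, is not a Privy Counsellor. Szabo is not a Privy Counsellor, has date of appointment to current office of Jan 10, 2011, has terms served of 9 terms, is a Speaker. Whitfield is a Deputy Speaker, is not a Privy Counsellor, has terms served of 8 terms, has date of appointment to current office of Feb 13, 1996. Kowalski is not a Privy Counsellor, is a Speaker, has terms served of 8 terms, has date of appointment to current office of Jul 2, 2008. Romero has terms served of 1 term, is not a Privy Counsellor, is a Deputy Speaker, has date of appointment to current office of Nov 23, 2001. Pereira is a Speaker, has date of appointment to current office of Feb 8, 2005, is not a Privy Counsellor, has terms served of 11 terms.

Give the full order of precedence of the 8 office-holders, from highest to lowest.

By parliamentary office: Andersen, Delgado, Kowalski, Szabo and Pereira (Speaker); then Whitfield and Romero (Deputy Speaker); then Dimitriou (Leader of the House).
Andersen, Delgado, Kowalski, Szabo and Pereira are each not a Privy Counsellor, so the next rule applies.
Among Andersen, Delgado, Kowalski, Szabo and Pereira, by terms served (lower first) (reversed rule for this group): Andersen (4 terms) before Delgado (5 terms) before Kowalski (8 terms) before Szabo (9 terms) before Pereira (11 terms).
Whitfield and Romero are each not a Privy Counsellor, so the next rule applies.
Among Whitfield and Romero, by terms served (higher first): Whitfield (8 terms) before Romero (1 term).
Full order: Andersen, Delgado, Kowalski, Szabo, Pereira, Whitfield, Romero, Dimitriou.

Andersen, Delgado, Kowalski, Szabo, Pereira, Whitfield, Romero, Dimitriou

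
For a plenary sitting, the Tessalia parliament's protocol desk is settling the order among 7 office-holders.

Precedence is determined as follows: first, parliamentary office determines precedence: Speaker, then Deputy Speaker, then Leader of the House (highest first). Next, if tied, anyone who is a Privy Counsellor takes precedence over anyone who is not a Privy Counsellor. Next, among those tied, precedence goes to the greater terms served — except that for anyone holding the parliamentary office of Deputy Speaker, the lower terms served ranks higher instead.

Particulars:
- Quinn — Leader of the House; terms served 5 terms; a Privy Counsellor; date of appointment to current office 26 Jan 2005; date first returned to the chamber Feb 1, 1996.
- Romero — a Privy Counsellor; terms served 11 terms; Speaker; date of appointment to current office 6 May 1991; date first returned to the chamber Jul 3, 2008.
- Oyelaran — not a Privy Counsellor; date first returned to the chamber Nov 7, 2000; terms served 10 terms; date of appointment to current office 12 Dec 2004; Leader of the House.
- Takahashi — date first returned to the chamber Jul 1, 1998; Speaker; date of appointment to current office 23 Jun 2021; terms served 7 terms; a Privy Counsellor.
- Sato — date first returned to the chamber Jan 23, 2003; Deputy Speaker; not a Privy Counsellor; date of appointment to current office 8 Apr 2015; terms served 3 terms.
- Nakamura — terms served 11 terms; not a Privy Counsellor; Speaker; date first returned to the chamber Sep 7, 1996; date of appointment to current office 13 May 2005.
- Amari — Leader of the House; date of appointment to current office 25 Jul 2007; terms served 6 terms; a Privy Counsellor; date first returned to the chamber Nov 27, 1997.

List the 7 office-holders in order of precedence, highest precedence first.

By parliamentary office: Romero, Takahashi and Nakamura (Speaker); then Sato (Deputy Speaker); then Amari, Quinn and Oyelaran (Leader of the House).
Among Romero, Takahashi and Nakamura, a Privy Counsellor before not a Privy Counsellor: Romero and Takahashi (a Privy Counsellor) before Nakamura (not a Privy Counsellor).
Among Romero and Takahashi, by terms served (higher first): Romero (11 terms) before Takahashi (7 terms).
Among Amari, Quinn and Oyelaran, a Privy Counsellor before not a Privy Counsellor: Amari and Quinn (a Privy Counsellor) before Oyelaran (not a Privy Counsellor).
Among Amari and Quinn, by terms served (higher first): Amari (6 terms) before Quinn (5 terms).
Full order: Romero, Takahashi, Nakamura, Sato, Amari, Quinn, Oyelaran.

Romero, Takahashi, Nakamura, Sato, Amari, Quinn, Oyelaran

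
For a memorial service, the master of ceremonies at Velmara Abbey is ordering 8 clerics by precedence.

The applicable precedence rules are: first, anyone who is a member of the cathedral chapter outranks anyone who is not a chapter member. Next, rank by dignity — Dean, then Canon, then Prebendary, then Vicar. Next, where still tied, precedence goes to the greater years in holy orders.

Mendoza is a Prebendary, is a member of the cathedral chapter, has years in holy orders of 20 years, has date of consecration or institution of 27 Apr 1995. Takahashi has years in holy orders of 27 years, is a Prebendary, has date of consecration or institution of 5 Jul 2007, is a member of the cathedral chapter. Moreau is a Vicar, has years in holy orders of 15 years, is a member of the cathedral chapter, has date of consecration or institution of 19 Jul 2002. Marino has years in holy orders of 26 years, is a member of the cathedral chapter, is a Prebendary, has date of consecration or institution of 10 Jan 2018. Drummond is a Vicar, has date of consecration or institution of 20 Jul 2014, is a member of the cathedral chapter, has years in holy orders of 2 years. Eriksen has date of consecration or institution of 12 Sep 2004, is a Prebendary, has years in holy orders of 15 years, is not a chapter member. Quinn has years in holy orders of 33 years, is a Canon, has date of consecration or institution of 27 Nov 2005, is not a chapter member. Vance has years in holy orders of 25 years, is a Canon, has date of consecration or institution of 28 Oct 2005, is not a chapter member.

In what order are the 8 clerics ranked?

By the first rule: Takahashi, Marino, Mendoza, Moreau and Drummond (each a member of the cathedral chapter); then Quinn, Vance and Eriksen (each not a chapter member).
Among Takahashi, Marino, Mendoza, Moreau and Drummond, by dignity: Takahashi, Marino and Mendoza (Prebendary) before Moreau and Drummond (Vicar).
Among Takahashi, Marino and Mendoza, by years in holy orders (higher first): Takahashi (27 years) before Marino (26 years) before Mendoza (20 years).
Among Moreau and Drummond, by years in holy orders (higher first): Moreau (15 years) before Drummond (2 years).
Among Quinn, Vance and Eriksen, by dignity: Quinn and Vance (Canon) before Eriksen (Prebendary).
Among Quinn and Vance, by years in holy orders (higher first): Quinn (33 years) before Vance (25 years).
Full order: Takahashi, Marino, Mendoza, Moreau, Drummond, Quinn, Vance, Eriksen.

Takahashi, Marino, Mendoza, Moreau, Drummond, Quinn, Vance, Eriksen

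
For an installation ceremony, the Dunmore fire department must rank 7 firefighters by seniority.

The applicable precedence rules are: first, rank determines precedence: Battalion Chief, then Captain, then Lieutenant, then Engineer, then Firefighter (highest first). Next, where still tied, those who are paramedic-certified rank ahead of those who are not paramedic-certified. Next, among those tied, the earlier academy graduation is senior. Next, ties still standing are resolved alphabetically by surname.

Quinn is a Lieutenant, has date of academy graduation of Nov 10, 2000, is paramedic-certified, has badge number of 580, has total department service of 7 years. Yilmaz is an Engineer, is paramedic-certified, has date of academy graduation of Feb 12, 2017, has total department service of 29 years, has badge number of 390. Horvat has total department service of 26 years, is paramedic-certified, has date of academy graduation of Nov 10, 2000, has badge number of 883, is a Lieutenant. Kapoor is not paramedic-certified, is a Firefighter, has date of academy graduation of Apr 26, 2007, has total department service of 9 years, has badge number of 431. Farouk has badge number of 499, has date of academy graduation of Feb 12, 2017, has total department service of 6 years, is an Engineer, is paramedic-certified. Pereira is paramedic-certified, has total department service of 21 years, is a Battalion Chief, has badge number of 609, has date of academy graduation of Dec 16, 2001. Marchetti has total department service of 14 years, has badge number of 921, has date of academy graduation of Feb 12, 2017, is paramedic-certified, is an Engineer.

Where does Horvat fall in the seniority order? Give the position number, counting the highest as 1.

By rank: Pereira (Battalion Chief); then Horvat and Quinn (Lieutenant); then Farouk, Marchetti and Yilmaz (Engineer); then Kapoor (Firefighter).
Horvat and Quinn are each paramedic-certified, so the next rule applies.
Horvat and Quinn both have date of academy graduation Nov 10, 2000, so the next rule applies.
Among Horvat and Quinn, alphabetically by surname: Horvat before Quinn.
Farouk, Marchetti and Yilmaz are each paramedic-certified, so the next rule applies.
Farouk, Marchetti and Yilmaz all have date of academy graduation Feb 12, 2017, so the next rule applies.
Among Farouk, Marchetti and Yilmaz, alphabetically by surname: Farouk before Marchetti before Yilmaz.
Order: Pereira, Horvat, Quinn, Farouk, Marchetti, Yilmaz, Kapoor. So position 2.

2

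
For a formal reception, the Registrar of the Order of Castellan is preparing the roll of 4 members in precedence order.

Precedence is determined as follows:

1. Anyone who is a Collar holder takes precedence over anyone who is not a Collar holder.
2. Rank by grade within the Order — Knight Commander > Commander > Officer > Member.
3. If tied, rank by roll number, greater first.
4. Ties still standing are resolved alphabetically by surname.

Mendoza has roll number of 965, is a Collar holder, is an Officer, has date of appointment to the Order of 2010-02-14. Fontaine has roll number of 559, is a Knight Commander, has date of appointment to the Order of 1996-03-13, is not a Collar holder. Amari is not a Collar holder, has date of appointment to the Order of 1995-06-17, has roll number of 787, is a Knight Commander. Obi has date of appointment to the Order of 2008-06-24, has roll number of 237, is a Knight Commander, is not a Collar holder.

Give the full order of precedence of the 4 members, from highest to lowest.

Mendoza, Amari, Fontaine, Obi

By the first rule: Mendoza (a Collar holder); then Amari, Fontaine and Obi (each not a Collar holder).
Amari, Fontaine and Obi are each Knight Commander, so the next rule applies.
Among Amari, Fontaine and Obi, by roll number (higher first): Amari (787) before Fontaine (559) before Obi (237).
Full order: Mendoza, Amari, Fontaine, Obi.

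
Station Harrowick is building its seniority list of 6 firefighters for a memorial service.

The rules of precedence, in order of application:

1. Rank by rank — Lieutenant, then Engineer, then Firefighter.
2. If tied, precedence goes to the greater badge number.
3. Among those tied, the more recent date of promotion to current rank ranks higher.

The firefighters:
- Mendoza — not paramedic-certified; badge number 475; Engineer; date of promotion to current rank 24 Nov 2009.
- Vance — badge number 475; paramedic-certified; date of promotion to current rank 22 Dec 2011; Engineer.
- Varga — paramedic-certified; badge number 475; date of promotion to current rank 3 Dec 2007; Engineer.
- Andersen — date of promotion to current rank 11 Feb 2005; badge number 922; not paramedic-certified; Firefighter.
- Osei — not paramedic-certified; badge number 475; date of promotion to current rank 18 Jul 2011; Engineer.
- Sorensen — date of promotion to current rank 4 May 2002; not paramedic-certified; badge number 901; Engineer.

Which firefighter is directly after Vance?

Osei

By rank: Sorensen, Vance, Osei, Mendoza and Varga (Engineer); then Andersen (Firefighter).
Among Sorensen, Vance, Osei, Mendoza and Varga, by badge number (higher first): Sorensen (901) before Vance, Osei, Mendoza and Varga (475).
Among Vance, Osei, Mendoza and Varga, by date of promotion to current rank (later first): Vance (22 Dec 2011) before Osei (18 Jul 2011) before Mendoza (24 Nov 2009) before Varga (3 Dec 2007).
Order: Sorensen, Vance, Osei, Mendoza, Varga, Andersen.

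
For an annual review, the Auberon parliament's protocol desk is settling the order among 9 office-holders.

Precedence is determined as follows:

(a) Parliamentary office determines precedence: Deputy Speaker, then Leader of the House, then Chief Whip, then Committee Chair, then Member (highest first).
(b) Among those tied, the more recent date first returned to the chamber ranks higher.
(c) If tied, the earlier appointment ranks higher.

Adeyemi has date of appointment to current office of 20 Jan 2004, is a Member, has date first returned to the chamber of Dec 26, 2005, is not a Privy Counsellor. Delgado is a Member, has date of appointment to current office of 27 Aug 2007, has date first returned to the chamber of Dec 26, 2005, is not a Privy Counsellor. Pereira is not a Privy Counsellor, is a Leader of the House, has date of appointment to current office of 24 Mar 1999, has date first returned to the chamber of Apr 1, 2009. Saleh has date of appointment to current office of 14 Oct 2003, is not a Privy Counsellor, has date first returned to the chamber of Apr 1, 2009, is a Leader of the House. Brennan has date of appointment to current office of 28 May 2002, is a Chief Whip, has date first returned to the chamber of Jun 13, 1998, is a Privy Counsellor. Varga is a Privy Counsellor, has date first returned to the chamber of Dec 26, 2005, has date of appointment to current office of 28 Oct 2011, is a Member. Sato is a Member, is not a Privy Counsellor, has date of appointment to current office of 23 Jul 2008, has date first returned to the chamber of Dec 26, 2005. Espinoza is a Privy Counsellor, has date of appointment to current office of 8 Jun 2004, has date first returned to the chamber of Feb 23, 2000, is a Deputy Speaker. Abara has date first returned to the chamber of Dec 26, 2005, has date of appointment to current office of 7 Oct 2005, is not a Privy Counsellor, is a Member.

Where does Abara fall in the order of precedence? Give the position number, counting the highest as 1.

By parliamentary office: Espinoza (Deputy Speaker); then Pereira and Saleh (Leader of the House); then Brennan (Chief Whip); then Adeyemi, Abara, Delgado, Sato and Varga (Member).
Pereira and Saleh both have date first returned to the chamber Apr 1, 2009, so the next rule applies.
Among Pereira and Saleh, by date of appointment to current office (earlier first): Pereira (24 Mar 1999) before Saleh (14 Oct 2003).
Adeyemi, Abara, Delgado, Sato and Varga all have date first returned to the chamber Dec 26, 2005, so the next rule applies.
Among Adeyemi, Abara, Delgado, Sato and Varga, by date of appointment to current office (earlier first): Adeyemi (20 Jan 2004) before Abara (7 Oct 2005) before Delgado (27 Aug 2007) before Sato (23 Jul 2008) before Varga (28 Oct 2011).
Order: Espinoza, Pereira, Saleh, Brennan, Adeyemi, Abara, Delgado, Sato, Varga. So position 6.

6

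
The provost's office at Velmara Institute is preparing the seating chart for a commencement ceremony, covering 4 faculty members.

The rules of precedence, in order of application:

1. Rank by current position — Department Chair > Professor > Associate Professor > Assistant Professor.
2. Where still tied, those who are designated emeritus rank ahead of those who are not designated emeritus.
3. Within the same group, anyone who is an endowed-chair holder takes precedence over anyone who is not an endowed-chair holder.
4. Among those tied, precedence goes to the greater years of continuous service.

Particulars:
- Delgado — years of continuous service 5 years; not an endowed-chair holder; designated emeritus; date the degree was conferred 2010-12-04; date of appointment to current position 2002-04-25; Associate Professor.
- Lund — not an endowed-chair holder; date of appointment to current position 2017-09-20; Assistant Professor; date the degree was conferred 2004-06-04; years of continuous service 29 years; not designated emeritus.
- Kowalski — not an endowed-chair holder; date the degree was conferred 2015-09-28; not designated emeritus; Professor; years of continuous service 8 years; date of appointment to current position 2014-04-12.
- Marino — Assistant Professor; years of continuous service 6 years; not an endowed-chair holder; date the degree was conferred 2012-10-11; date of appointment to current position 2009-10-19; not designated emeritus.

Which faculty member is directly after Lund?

By current position: Kowalski (Professor); then Delgado (Associate Professor); then Lund and Marino (Assistant Professor).
Lund and Marino are each not designated emeritus, so the next rule applies.
Lund and Marino are each not an endowed-chair holder, so the next rule applies.
Among Lund and Marino, by years of continuous service (higher first): Lund (29 years) before Marino (6 years).
Order: Kowalski, Delgado, Lund, Marino.

Marino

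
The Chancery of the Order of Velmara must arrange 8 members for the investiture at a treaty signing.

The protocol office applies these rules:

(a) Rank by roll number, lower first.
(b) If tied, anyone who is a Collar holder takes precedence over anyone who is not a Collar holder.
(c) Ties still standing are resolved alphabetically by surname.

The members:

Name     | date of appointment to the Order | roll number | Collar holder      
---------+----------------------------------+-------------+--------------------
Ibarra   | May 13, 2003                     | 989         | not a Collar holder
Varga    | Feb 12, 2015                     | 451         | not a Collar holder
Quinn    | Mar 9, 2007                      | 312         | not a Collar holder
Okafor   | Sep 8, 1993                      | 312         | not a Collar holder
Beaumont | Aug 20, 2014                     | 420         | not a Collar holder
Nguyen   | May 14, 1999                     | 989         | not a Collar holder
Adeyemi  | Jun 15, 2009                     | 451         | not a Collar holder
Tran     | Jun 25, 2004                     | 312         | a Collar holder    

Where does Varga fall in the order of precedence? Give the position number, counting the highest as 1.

6

By roll number (lower first): Tran, Okafor and Quinn (each 312); then Beaumont (420); then Adeyemi and Varga (both 451); then Ibarra and Nguyen (both 989).
Among Tran, Okafor and Quinn, a Collar holder before not a Collar holder: Tran (a Collar holder) before Okafor and Quinn (not a Collar holder).
Among Okafor and Quinn, alphabetically by surname: Okafor before Quinn.
Adeyemi and Varga are each not a Collar holder, so the next rule applies.
Among Adeyemi and Varga, alphabetically by surname: Adeyemi before Varga.
Ibarra and Nguyen are each not a Collar holder, so the next rule applies.
Among Ibarra and Nguyen, alphabetically by surname: Ibarra before Nguyen.
Order: Tran, Okafor, Quinn, Beaumont, Adeyemi, Varga, Ibarra, Nguyen. So position 6.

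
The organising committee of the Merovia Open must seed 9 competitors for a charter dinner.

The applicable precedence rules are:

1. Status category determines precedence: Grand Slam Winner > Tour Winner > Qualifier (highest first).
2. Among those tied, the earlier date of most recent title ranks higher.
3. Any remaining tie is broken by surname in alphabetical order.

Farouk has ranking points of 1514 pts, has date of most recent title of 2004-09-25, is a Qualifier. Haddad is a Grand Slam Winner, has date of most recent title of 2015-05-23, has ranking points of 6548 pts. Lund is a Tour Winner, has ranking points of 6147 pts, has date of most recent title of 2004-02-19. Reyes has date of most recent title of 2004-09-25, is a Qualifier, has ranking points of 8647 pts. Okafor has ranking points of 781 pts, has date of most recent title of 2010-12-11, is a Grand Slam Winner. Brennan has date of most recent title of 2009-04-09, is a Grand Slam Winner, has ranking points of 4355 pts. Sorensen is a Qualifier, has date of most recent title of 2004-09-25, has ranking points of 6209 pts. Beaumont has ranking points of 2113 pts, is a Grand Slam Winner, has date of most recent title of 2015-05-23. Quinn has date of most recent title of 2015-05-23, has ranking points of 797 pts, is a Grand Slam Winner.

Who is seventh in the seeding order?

Farouk

By status category: Brennan, Okafor, Beaumont, Haddad and Quinn (Grand Slam Winner); then Lund (Tour Winner); then Farouk, Reyes and Sorensen (Qualifier).
Among Brennan, Okafor, Beaumont, Haddad and Quinn, by date of most recent title (earlier first): Brennan (2009-04-09) before Okafor (2010-12-11) before Beaumont, Haddad and Quinn (2015-05-23).
Among Beaumont, Haddad and Quinn, alphabetically by surname: Beaumont before Haddad before Quinn.
Farouk, Reyes and Sorensen all have date of most recent title 2004-09-25, so the next rule applies.
Among Farouk, Reyes and Sorensen, alphabetically by surname: Farouk before Reyes before Sorensen.
Order: Brennan, Okafor, Beaumont, Haddad, Quinn, Lund, Farouk, Reyes, Sorensen.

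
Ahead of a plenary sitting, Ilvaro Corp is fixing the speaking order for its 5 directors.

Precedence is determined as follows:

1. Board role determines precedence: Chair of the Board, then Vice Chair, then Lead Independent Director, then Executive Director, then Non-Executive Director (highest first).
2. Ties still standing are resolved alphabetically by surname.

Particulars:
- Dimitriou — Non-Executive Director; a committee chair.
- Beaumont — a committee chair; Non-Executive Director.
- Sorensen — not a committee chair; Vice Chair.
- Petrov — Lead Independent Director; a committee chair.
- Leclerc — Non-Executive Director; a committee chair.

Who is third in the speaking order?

By board role: Sorensen (Vice Chair); then Petrov (Lead Independent Director); then Beaumont, Dimitriou and Leclerc (Non-Executive Director).
Among Beaumont, Dimitriou and Leclerc, alphabetically by surname: Beaumont before Dimitriou before Leclerc.
Order: Sorensen, Petrov, Beaumont, Dimitriou, Leclerc.

Beaumont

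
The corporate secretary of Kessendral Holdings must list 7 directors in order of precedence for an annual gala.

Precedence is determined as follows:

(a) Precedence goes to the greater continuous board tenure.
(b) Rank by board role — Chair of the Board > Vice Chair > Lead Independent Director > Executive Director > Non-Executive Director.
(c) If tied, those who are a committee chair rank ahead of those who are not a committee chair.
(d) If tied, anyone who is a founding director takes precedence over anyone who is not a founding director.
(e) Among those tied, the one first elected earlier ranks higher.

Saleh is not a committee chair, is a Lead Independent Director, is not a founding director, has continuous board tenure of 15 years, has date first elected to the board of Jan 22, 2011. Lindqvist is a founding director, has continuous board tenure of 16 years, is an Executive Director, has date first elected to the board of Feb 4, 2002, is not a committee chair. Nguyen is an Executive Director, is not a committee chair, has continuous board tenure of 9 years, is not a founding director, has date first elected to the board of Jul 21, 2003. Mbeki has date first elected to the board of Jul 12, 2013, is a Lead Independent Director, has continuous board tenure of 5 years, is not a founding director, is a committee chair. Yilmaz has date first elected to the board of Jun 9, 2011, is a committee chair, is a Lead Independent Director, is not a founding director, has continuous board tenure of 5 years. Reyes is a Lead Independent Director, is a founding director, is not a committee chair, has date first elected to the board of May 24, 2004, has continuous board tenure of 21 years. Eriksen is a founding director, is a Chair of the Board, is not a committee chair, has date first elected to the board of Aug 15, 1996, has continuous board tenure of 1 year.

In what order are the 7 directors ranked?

By continuous board tenure (higher first): Reyes (21 years); then Lindqvist (16 years); then Saleh (15 years); then Nguyen (9 years); then Yilmaz and Mbeki (both 5 years); then Eriksen (1 year).
Yilmaz and Mbeki are each Lead Independent Director, so the next rule applies.
Yilmaz and Mbeki are each a committee chair, so the next rule applies.
Yilmaz and Mbeki are each not a founding director, so the next rule applies.
Among Yilmaz and Mbeki, by date first elected to the board (earlier first): Yilmaz (Jun 9, 2011) before Mbeki (Jul 12, 2013).
Full order: Reyes, Lindqvist, Saleh, Nguyen, Yilmaz, Mbeki, Eriksen.

Reyes, Lindqvist, Saleh, Nguyen, Yilmaz, Mbeki, Eriksen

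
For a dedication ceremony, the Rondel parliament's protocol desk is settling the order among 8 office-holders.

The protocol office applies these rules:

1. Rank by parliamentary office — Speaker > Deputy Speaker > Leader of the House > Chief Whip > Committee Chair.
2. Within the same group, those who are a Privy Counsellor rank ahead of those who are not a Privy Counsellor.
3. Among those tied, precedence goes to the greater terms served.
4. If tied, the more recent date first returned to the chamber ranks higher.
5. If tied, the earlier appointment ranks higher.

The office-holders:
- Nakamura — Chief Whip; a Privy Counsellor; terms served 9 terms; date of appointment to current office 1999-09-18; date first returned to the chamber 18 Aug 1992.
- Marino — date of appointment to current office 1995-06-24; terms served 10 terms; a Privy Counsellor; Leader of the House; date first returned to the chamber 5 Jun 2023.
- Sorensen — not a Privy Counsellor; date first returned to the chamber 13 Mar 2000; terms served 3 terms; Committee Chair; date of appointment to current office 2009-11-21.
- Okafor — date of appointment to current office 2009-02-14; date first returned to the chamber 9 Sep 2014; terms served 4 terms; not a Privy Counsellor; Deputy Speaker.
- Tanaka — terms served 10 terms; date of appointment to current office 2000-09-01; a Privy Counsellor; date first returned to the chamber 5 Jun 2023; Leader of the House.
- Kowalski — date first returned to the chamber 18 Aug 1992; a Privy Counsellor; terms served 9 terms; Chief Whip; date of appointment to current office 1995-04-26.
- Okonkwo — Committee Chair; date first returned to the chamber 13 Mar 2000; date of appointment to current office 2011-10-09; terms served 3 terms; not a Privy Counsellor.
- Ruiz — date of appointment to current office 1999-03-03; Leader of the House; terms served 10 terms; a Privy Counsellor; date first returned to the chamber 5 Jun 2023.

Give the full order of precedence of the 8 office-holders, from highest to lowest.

By parliamentary office: Okafor (Deputy Speaker); then Marino, Ruiz and Tanaka (Leader of the House); then Kowalski and Nakamura (Chief Whip); then Sorensen and Okonkwo (Committee Chair).
Marino, Ruiz and Tanaka are each a Privy Counsellor, so the next rule applies.
Marino, Ruiz and Tanaka all have terms served 10 terms, so the next rule applies.
Marino, Ruiz and Tanaka all have date first returned to the chamber 5 Jun 2023, so the next rule applies.
Among Marino, Ruiz and Tanaka, by date of appointment to current office (earlier first): Marino (1995-06-24) before Ruiz (1999-03-03) before Tanaka (2000-09-01).
Kowalski and Nakamura are each a Privy Counsellor, so the next rule applies.
Kowalski and Nakamura both have terms served 9 terms, so the next rule applies.
Kowalski and Nakamura both have date first returned to the chamber 18 Aug 1992, so the next rule applies.
Among Kowalski and Nakamura, by date of appointment to current office (earlier first): Kowalski (1995-04-26) before Nakamura (1999-09-18).
Sorensen and Okonkwo are each not a Privy Counsellor, so the next rule applies.
Sorensen and Okonkwo both have terms served 3 terms, so the next rule applies.
Sorensen and Okonkwo both have date first returned to the chamber 13 Mar 2000, so the next rule applies.
Among Sorensen and Okonkwo, by date of appointment to current office (earlier first): Sorensen (2009-11-21) before Okonkwo (2011-10-09).
Full order: Okafor, Marino, Ruiz, Tanaka, Kowalski, Nakamura, Sorensen, Okonkwo.

Okafor, Marino, Ruiz, Tanaka, Kowalski, Nakamura, Sorensen, Okonkwo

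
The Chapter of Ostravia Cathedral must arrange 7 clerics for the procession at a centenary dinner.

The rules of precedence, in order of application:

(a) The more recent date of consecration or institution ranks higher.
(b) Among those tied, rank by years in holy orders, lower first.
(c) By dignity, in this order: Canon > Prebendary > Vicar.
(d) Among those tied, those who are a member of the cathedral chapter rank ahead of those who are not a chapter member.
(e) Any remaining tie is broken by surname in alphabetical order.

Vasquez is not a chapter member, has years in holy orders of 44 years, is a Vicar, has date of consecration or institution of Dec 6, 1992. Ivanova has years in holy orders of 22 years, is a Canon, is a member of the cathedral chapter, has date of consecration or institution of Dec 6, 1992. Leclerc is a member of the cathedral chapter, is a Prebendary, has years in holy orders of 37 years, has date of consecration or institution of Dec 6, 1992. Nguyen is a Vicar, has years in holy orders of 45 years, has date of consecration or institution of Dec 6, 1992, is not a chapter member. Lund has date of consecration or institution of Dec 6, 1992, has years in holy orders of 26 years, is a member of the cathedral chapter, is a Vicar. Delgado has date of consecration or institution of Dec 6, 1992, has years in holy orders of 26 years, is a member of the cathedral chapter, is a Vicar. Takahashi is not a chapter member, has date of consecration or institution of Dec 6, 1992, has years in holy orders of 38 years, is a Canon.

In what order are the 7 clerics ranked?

Ivanova, Delgado, Lund, Leclerc, Takahashi, Vasquez, Nguyen

By date of consecration or institution (later first): Ivanova, Delgado, Lund, Leclerc, Takahashi, Vasquez and Nguyen (each Dec 6, 1992).
Among Ivanova, Delgado, Lund, Leclerc, Takahashi, Vasquez and Nguyen, by years in holy orders (lower first): Ivanova (22 years) before Delgado and Lund (26 years) before Leclerc (37 years) before Takahashi (38 years) before Vasquez (44 years) before Nguyen (45 years).
Delgado and Lund are each Vicar, so the next rule applies.
Delgado and Lund are each a member of the cathedral chapter, so the next rule applies.
Among Delgado and Lund, alphabetically by surname: Delgado before Lund.
Full order: Ivanova, Delgado, Lund, Leclerc, Takahashi, Vasquez, Nguyen.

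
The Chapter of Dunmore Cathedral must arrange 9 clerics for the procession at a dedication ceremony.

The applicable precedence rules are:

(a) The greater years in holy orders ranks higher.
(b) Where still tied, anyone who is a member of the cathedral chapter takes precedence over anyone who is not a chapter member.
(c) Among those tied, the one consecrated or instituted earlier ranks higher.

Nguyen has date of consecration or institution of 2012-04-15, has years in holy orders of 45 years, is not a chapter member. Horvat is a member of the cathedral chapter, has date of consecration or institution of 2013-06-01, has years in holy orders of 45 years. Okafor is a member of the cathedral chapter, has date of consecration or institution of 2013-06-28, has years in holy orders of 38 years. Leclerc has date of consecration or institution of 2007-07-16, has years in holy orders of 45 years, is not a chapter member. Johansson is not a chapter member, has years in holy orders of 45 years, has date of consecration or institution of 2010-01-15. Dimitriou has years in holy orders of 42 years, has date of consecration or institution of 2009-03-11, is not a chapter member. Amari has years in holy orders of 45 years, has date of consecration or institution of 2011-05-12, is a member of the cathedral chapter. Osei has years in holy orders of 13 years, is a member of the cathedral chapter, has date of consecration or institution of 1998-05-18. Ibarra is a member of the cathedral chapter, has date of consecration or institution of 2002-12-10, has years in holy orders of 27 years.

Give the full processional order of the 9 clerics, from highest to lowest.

Amari, Horvat, Leclerc, Johansson, Nguyen, Dimitriou, Okafor, Ibarra, Osei

By years in holy orders (higher first): Amari, Horvat, Leclerc, Johansson and Nguyen (each 45 years); then Dimitriou (42 years); then Okafor (38 years); then Ibarra (27 years); then Osei (13 years).
Among Amari, Horvat, Leclerc, Johansson and Nguyen, a member of the cathedral chapter before not a chapter member: Amari and Horvat (a member of the cathedral chapter) before Leclerc, Johansson and Nguyen (not a chapter member).
Among Amari and Horvat, by date of consecration or institution (earlier first): Amari (2011-05-12) before Horvat (2013-06-01).
Among Leclerc, Johansson and Nguyen, by date of consecration or institution (earlier first): Leclerc (2007-07-16) before Johansson (2010-01-15) before Nguyen (2012-04-15).
Full order: Amari, Horvat, Leclerc, Johansson, Nguyen, Dimitriou, Okafor, Ibarra, Osei.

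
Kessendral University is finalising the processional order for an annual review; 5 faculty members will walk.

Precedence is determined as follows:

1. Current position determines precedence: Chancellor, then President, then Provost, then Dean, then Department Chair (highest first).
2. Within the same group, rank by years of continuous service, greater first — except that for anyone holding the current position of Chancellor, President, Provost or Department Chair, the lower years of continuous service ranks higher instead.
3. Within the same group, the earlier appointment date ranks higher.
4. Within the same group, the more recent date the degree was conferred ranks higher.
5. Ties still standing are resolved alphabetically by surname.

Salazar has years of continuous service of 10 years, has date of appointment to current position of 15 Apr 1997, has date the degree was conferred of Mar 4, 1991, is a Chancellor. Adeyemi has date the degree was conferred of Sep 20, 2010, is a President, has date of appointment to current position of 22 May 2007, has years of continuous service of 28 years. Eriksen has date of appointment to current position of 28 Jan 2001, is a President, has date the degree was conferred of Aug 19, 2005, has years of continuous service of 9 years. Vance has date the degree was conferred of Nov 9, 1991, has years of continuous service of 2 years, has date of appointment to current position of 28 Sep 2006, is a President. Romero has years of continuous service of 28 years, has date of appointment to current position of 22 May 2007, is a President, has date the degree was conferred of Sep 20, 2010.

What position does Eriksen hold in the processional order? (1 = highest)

By current position: Salazar (Chancellor); then Vance, Eriksen, Adeyemi and Romero (President).
Among Vance, Eriksen, Adeyemi and Romero, by years of continuous service (lower first) (reversed rule for this group): Vance (2 years) before Eriksen (9 years) before Adeyemi and Romero (28 years).
Adeyemi and Romero both have date of appointment to current position 22 May 2007, so the next rule applies.
Adeyemi and Romero both have date the degree was conferred Sep 20, 2010, so the next rule applies.
Among Adeyemi and Romero, alphabetically by surname: Adeyemi before Romero.
Order: Salazar, Vance, Eriksen, Adeyemi, Romero. So position 3.

3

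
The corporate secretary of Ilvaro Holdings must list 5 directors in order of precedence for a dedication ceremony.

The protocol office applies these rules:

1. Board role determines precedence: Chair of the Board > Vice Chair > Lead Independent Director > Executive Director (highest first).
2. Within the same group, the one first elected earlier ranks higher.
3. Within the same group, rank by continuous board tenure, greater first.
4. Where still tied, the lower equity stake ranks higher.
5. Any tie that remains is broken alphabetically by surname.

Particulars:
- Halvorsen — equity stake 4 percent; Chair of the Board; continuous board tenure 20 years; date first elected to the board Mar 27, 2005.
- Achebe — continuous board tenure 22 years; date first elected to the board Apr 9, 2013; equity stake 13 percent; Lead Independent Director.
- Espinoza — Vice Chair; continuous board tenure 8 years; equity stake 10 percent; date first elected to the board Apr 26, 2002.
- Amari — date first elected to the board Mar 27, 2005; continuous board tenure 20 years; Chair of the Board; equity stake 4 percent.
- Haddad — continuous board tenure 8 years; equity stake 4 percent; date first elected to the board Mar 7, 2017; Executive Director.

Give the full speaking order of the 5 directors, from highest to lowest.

Amari, Halvorsen, Espinoza, Achebe, Haddad

By board role: Amari and Halvorsen (Chair of the Board); then Espinoza (Vice Chair); then Achebe (Lead Independent Director); then Haddad (Executive Director).
Amari and Halvorsen both have date first elected to the board Mar 27, 2005, so the next rule applies.
Amari and Halvorsen both have continuous board tenure 20 years, so the next rule applies.
Amari and Halvorsen both have equity stake 4 percent, so the next rule applies.
Among Amari and Halvorsen, alphabetically by surname: Amari before Halvorsen.
Full order: Amari, Halvorsen, Espinoza, Achebe, Haddad.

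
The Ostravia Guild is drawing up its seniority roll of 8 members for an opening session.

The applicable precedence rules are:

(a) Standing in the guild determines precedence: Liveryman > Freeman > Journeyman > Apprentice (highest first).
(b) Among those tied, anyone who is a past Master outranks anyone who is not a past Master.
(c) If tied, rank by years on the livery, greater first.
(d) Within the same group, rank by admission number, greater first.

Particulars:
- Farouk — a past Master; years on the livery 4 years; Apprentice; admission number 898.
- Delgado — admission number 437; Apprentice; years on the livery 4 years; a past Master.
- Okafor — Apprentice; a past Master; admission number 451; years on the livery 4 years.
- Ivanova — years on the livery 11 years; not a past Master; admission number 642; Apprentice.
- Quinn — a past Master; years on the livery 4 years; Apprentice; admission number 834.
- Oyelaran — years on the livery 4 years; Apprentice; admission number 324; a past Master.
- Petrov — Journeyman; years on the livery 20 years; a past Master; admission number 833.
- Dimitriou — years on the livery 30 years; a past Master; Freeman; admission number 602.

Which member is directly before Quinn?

Farouk

By standing in the guild: Dimitriou (Freeman); then Petrov (Journeyman); then Farouk, Quinn, Okafor, Delgado, Oyelaran and Ivanova (Apprentice).
Among Farouk, Quinn, Okafor, Delgado, Oyelaran and Ivanova, a past Master before not a past Master: Farouk, Quinn, Okafor, Delgado and Oyelaran (a past Master) before Ivanova (not a past Master).
Farouk, Quinn, Okafor, Delgado and Oyelaran all have years on the livery 4 years, so the next rule applies.
Among Farouk, Quinn, Okafor, Delgado and Oyelaran, by admission number (higher first): Farouk (898) before Quinn (834) before Okafor (451) before Delgado (437) before Oyelaran (324).
Order: Dimitriou, Petrov, Farouk, Quinn, Okafor, Delgado, Oyelaran, Ivanova.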